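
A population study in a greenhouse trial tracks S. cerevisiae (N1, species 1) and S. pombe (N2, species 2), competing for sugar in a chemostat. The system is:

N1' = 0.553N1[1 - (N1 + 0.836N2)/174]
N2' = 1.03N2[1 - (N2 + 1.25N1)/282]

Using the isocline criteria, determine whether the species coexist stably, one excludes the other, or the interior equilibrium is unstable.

Compare the nullcline intercepts: K1/α12 = 174/0.836 = 208 < K2 = 282; K2/α21 = 282/1.25 = 226 > K1 = 174.
Since the inequalities point opposite ways, species 2 can invade but species 1 cannot.

species 2 excludes species 1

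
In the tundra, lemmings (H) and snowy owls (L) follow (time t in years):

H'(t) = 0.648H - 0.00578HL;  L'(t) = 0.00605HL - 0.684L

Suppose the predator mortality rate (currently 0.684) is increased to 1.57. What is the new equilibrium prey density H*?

H* ≈ 260

At the interior fixed point, setting dL/dt = 0 with L > 0 fixes H* = (predator death rate)/(HL coefficient) — independent of the other coefficients.
With the change, H* = 1.57/0.00605 = 260; it rises from 113.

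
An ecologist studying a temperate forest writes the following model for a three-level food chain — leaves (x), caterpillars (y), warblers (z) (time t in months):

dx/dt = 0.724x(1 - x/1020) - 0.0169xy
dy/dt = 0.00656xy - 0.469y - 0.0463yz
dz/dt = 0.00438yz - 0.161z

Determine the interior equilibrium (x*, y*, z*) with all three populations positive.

x* ≈ 145, y* ≈ 36.8, z* ≈ 10.4

From dz/dt = 0: 0.00438y* = 0.161, so y* = 36.8.
From dx/dt = 0: 0.724(1 - x*/1020) = 0.0169·36.8, giving x* = 1020·(1 - 0.858) = 145.
From dy/dt = 0: 0.00656·145 - 0.469 = 0.0463z*, so z* = 0.481/0.0463 = 10.4.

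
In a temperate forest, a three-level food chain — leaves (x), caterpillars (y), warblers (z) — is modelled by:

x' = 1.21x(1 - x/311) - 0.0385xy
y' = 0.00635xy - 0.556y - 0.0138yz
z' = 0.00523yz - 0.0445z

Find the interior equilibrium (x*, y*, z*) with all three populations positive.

From dz/dt = 0: 0.00523y* = 0.0445, so y* = 8.51.
From dx/dt = 0: 1.21(1 - x*/311) = 0.0385·8.51, giving x* = 311·(1 - 0.271) = 227.
From dy/dt = 0: 0.00635·227 - 0.556 = 0.0138z*, so z* = 0.884/0.0138 = 64.1.

x* ≈ 227, y* ≈ 8.51, z* ≈ 64.1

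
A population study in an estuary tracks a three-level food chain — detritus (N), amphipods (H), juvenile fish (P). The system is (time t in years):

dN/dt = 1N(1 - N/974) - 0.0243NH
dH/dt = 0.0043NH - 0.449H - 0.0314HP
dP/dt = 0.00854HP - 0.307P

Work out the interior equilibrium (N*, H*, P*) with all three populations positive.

N* ≈ 123, H* ≈ 35.9, P* ≈ 2.57

From dP/dt = 0: 0.00854H* = 0.307, so H* = 35.9.
From dN/dt = 0: 1(1 - N*/974) = 0.0243·35.9, giving N* = 974·(1 - 0.874) = 123.
From dH/dt = 0: 0.0043·123 - 0.449 = 0.0314P*, so P* = 0.0806/0.0314 = 2.57.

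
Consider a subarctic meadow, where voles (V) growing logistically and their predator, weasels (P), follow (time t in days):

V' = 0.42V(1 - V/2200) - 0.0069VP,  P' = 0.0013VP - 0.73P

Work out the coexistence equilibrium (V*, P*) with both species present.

V* ≈ 562, P* ≈ 45.3

From dP/dt = 0 with P > 0: 0.0013V* = 0.73, so V* = 562.
Substitute into dV/dt = 0: 0.42(1 - 562/2200) = 0.0069P*.
The bracket is 0.745, giving P* = 0.313/0.0069 = 45.3.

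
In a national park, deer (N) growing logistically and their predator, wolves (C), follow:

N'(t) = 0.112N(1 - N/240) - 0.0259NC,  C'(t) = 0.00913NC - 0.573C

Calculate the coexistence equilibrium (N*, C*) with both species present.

N* ≈ 62.8, C* ≈ 3.19

From dC/dt = 0 with C > 0: 0.00913N* = 0.573, so N* = 62.8.
Substitute into dN/dt = 0: 0.112(1 - 62.8/240) = 0.0259C*.
The bracket is 0.738, giving C* = 0.0827/0.0259 = 3.19.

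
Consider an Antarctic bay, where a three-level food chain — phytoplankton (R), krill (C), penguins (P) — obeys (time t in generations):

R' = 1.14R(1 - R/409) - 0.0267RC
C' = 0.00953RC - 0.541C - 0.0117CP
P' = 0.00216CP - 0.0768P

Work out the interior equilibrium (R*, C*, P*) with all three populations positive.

R* ≈ 68.4, C* ≈ 35.6, P* ≈ 9.48

From dP/dt = 0: 0.00216C* = 0.0768, so C* = 35.6.
From dR/dt = 0: 1.14(1 - R*/409) = 0.0267·35.6, giving R* = 409·(1 - 0.833) = 68.4.
From dC/dt = 0: 0.00953·68.4 - 0.541 = 0.0117P*, so P* = 0.111/0.0117 = 9.48.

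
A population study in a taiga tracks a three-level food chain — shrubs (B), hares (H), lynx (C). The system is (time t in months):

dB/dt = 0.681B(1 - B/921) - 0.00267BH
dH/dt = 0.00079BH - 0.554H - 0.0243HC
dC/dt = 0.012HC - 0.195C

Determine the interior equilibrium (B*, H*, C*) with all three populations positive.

B* ≈ 862, H* ≈ 16.2, C* ≈ 5.24

From dC/dt = 0: 0.012H* = 0.195, so H* = 16.2.
From dB/dt = 0: 0.681(1 - B*/921) = 0.00267·16.2, giving B* = 921·(1 - 0.0637) = 862.
From dH/dt = 0: 0.00079·862 - 0.554 = 0.0243C*, so C* = 0.127/0.0243 = 5.24.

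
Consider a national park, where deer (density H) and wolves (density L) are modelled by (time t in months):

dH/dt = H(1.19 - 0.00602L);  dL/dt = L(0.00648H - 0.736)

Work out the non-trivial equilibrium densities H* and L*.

Set dL/dt = 0 with L > 0: 0.00648H - 0.736 = 0, so H* = 0.736/0.00648 = 114.
Set dH/dt = 0 with H > 0: 1.19 - 0.00602L = 0, so L* = 1.19/0.00602 = 198.

H* ≈ 114, L* ≈ 198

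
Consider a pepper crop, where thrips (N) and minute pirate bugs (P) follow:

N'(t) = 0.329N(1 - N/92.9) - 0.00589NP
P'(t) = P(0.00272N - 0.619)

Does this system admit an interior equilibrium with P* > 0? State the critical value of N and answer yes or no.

The predator equation gives dP/dt > 0 only when N > 0.619/0.00272 = 228.
Without the predator, N → K = 92.9. Since 92.9 < 228, the predator cannot invade.

Threshold N = 228; K < 228, so no, the predator goes extinct.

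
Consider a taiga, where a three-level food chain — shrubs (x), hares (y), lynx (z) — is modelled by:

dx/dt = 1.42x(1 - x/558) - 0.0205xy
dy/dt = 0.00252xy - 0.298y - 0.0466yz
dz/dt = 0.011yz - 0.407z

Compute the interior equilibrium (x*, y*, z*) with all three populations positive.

From dz/dt = 0: 0.011y* = 0.407, so y* = 37.
From dx/dt = 0: 1.42(1 - x*/558) = 0.0205·37, giving x* = 558·(1 - 0.534) = 260.
From dy/dt = 0: 0.00252·260 - 0.298 = 0.0466z*, so z* = 0.357/0.0466 = 7.66.

x* ≈ 260, y* ≈ 37, z* ≈ 7.66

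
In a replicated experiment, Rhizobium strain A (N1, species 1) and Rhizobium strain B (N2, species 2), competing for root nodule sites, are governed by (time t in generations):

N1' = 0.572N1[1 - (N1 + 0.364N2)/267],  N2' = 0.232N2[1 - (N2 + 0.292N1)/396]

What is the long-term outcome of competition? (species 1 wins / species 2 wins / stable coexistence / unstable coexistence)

Compare the nullcline intercepts: K1/α12 = 267/0.364 = 734 > K2 = 396; K2/α21 = 396/0.292 = 1360 > K1 = 267.
Since both inequalities hold, each species can invade when rare, so the interior equilibrium is stable.

stable coexistence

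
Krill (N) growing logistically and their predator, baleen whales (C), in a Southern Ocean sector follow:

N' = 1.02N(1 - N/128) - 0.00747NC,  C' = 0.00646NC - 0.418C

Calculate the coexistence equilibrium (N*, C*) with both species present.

From dC/dt = 0 with C > 0: 0.00646N* = 0.418, so N* = 64.7.
Substitute into dN/dt = 0: 1.02(1 - 64.7/128) = 0.00747C*.
The bracket is 0.494, giving C* = 0.504/0.00747 = 67.5.

N* ≈ 64.7, C* ≈ 67.5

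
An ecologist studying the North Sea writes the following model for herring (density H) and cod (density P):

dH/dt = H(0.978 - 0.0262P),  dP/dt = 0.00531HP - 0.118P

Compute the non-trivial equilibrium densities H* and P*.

Set dP/dt = 0 with P > 0: 0.00531H - 0.118 = 0, so H* = 0.118/0.00531 = 22.2.
Set dH/dt = 0 with H > 0: 0.978 - 0.0262P = 0, so P* = 0.978/0.0262 = 37.3.

H* ≈ 22.2, P* ≈ 37.3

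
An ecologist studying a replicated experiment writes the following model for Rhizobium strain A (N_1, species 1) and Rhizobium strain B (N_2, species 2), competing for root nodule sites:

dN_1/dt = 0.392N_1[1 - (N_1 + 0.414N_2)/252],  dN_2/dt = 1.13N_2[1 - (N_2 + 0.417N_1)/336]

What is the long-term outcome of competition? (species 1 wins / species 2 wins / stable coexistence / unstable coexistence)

Compare the nullcline intercepts: K1/α12 = 252/0.414 = 609 > K2 = 336; K2/α21 = 336/0.417 = 806 > K1 = 252.
Since both inequalities hold, each species can invade when rare, so the interior equilibrium is stable.

stable coexistence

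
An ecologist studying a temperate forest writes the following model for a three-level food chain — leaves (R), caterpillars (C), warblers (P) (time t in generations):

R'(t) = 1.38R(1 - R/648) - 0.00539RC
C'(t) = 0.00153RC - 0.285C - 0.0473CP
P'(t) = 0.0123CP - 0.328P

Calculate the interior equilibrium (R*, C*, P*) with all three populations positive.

R* ≈ 581, C* ≈ 26.7, P* ≈ 12.8

From dP/dt = 0: 0.0123C* = 0.328, so C* = 26.7.
From dR/dt = 0: 1.38(1 - R*/648) = 0.00539·26.7, giving R* = 648·(1 - 0.104) = 581.
From dC/dt = 0: 0.00153·581 - 0.285 = 0.0473P*, so P* = 0.603/0.0473 = 12.8.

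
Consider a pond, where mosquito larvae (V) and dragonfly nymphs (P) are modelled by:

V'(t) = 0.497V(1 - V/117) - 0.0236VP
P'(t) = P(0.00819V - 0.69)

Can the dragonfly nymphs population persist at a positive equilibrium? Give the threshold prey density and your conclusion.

Threshold V = 84.2; K > 84.2, so yes, the predator persists.

The predator equation gives dP/dt > 0 only when V > 0.69/0.00819 = 84.2.
Without the predator, V → K = 117. Since 117 > 84.2, the predator can invade and persist.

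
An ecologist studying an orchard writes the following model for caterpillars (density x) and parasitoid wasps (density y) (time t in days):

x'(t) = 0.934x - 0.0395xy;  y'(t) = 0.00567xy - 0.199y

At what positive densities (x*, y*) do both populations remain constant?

x* ≈ 35.1, y* ≈ 23.6

Set dy/dt = 0 with y > 0: 0.00567x - 0.199 = 0, so x* = 0.199/0.00567 = 35.1.
Set dx/dt = 0 with x > 0: 0.934 - 0.0395y = 0, so y* = 0.934/0.0395 = 23.6.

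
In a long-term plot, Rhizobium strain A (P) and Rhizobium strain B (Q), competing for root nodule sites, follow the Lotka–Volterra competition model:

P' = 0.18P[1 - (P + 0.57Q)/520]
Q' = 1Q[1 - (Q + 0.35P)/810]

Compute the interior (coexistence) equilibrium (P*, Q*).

Setting both brackets to zero gives the nullclines P + 0.57Q = 520 and 0.35P + Q = 810.
Substituting Q = 810 - 0.35P into the first: P(1 - 0.57·0.35) = 520 - 0.57·810.
So P* = 58.3/0.8 = 72.8, and then Q* = 810 - 0.35·72.8 = 785.

P* ≈ 72.8, Q* ≈ 785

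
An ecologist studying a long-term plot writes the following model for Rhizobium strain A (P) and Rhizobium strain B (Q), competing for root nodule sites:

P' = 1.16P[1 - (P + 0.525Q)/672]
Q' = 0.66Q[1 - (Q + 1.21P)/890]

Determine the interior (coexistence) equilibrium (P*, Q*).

Setting both brackets to zero gives the nullclines P + 0.525Q = 672 and 1.21P + Q = 890.
Substituting Q = 890 - 1.21P into the first: P(1 - 0.525·1.21) = 672 - 0.525·890.
So P* = 205/0.365 = 561, and then Q* = 890 - 1.21·561 = 211.

P* ≈ 561, Q* ≈ 211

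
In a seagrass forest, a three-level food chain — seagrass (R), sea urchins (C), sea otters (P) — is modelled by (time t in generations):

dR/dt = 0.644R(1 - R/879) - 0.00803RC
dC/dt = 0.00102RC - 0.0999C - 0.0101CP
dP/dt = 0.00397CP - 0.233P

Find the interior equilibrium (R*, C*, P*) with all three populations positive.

From dP/dt = 0: 0.00397C* = 0.233, so C* = 58.7.
From dR/dt = 0: 0.644(1 - R*/879) = 0.00803·58.7, giving R* = 879·(1 - 0.732) = 236.
From dC/dt = 0: 0.00102·236 - 0.0999 = 0.0101P*, so P* = 0.141/0.0101 = 13.9.

R* ≈ 236, C* ≈ 58.7, P* ≈ 13.9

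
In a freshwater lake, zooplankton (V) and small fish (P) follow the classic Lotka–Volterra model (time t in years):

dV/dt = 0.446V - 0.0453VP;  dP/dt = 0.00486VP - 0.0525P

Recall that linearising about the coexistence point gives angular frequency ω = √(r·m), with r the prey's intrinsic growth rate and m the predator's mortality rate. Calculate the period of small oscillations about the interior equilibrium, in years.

Here r = 0.446 and m = 0.0525, so r·m = 0.0234.
ω = √0.0234 = 0.153 per year, hence T = 2π/ω ≈ 41.1 years.

T ≈ 41.1 years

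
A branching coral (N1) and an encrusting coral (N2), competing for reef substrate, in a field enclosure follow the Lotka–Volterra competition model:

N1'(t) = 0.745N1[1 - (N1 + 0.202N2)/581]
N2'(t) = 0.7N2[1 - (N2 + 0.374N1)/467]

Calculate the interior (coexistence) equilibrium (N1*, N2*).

N1* ≈ 526, N2* ≈ 270

Setting both brackets to zero gives the nullclines N1 + 0.202N2 = 581 and 0.374N1 + N2 = 467.
Substituting N2 = 467 - 0.374N1 into the first: N1(1 - 0.202·0.374) = 581 - 0.202·467.
So N1* = 487/0.924 = 526, and then N2* = 467 - 0.374·526 = 270.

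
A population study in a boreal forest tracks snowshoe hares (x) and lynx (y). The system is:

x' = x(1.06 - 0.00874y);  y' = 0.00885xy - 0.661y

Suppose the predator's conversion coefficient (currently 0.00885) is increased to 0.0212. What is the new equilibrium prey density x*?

x* ≈ 31.2

At the interior fixed point, setting dy/dt = 0 with y > 0 fixes x* = (predator death rate)/(xy coefficient) — independent of the other coefficients.
With the change, x* = 0.661/0.0212 = 31.2; it falls from 74.7.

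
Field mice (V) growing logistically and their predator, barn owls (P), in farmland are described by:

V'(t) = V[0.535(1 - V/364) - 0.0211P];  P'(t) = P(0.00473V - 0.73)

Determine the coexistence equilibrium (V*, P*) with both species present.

From dP/dt = 0 with P > 0: 0.00473V* = 0.73, so V* = 154.
Substitute into dV/dt = 0: 0.535(1 - 154/364) = 0.0211P*.
The bracket is 0.576, giving P* = 0.308/0.0211 = 14.6.

V* ≈ 154, P* ≈ 14.6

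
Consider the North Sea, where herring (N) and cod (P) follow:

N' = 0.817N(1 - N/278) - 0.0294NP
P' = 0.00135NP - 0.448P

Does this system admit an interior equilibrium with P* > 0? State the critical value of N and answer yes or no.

Threshold N = 332; K < 332, so no, the predator goes extinct.

The predator equation gives dP/dt > 0 only when N > 0.448/0.00135 = 332.
Without the predator, N → K = 278. Since 278 < 332, the predator cannot invade.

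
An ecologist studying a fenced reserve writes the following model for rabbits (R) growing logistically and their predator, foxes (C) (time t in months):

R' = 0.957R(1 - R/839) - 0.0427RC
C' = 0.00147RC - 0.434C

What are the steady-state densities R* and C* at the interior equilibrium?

From dC/dt = 0 with C > 0: 0.00147R* = 0.434, so R* = 295.
Substitute into dR/dt = 0: 0.957(1 - 295/839) = 0.0427C*.
The bracket is 0.648, giving C* = 0.62/0.0427 = 14.5.

R* ≈ 295, C* ≈ 14.5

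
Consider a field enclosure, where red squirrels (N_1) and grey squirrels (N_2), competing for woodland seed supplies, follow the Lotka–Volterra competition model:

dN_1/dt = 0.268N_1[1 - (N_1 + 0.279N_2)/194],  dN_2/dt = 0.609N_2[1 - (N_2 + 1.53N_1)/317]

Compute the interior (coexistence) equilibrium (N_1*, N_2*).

Setting both brackets to zero gives the nullclines N_1 + 0.279N_2 = 194 and 1.53N_1 + N_2 = 317.
Substituting N_2 = 317 - 1.53N_1 into the first: N_1(1 - 0.279·1.53) = 194 - 0.279·317.
So N_1* = 106/0.573 = 184, and then N_2* = 317 - 1.53·184 = 35.2.

N_1* ≈ 184, N_2* ≈ 35.2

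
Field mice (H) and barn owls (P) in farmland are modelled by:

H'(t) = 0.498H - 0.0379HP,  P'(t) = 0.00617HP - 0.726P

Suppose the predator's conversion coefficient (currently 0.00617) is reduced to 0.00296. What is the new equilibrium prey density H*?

At the interior fixed point, setting dP/dt = 0 with P > 0 fixes H* = (predator death rate)/(HP coefficient) — independent of the other coefficients.
With the change, H* = 0.726/0.00296 = 245; it rises from 118.

H* ≈ 245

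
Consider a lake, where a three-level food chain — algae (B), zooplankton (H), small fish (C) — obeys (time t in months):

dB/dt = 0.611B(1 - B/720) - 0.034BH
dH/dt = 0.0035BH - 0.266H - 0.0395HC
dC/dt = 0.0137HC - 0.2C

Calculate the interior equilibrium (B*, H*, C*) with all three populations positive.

B* ≈ 135, H* ≈ 14.6, C* ≈ 5.24

From dC/dt = 0: 0.0137H* = 0.2, so H* = 14.6.
From dB/dt = 0: 0.611(1 - B*/720) = 0.034·14.6, giving B* = 720·(1 - 0.812) = 135.
From dH/dt = 0: 0.0035·135 - 0.266 = 0.0395C*, so C* = 0.207/0.0395 = 5.24.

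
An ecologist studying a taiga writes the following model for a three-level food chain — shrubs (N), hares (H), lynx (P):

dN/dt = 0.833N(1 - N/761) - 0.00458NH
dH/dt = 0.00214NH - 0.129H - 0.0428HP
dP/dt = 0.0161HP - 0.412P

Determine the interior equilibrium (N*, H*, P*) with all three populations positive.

N* ≈ 654, H* ≈ 25.6, P* ≈ 29.7

From dP/dt = 0: 0.0161H* = 0.412, so H* = 25.6.
From dN/dt = 0: 0.833(1 - N*/761) = 0.00458·25.6, giving N* = 761·(1 - 0.141) = 654.
From dH/dt = 0: 0.00214·654 - 0.129 = 0.0428P*, so P* = 1.27/0.0428 = 29.7.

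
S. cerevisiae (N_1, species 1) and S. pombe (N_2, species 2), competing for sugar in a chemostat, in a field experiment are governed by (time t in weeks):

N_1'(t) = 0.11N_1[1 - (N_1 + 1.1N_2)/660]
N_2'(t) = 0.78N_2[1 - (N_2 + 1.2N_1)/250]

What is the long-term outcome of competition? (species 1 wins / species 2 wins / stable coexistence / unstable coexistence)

Compare the nullcline intercepts: K1/α12 = 660/1.1 = 600 > K2 = 250; K2/α21 = 250/1.2 = 208 < K1 = 660.
Since the inequalities point opposite ways, species 1 can invade but species 2 cannot.

species 1 excludes species 2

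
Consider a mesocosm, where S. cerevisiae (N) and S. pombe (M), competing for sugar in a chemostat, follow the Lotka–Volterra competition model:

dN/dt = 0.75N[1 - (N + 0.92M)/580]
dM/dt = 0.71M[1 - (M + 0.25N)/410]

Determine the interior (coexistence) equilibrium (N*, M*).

Setting both brackets to zero gives the nullclines N + 0.92M = 580 and 0.25N + M = 410.
Substituting M = 410 - 0.25N into the first: N(1 - 0.92·0.25) = 580 - 0.92·410.
So N* = 203/0.77 = 263, and then M* = 410 - 0.25·263 = 344.

N* ≈ 263, M* ≈ 344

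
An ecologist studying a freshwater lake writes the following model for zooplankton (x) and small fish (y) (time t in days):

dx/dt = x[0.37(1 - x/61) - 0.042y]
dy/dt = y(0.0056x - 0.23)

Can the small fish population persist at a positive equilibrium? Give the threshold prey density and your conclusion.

Threshold x = 41.1; K > 41.1, so yes, the predator persists.

The predator equation gives dy/dt > 0 only when x > 0.23/0.0056 = 41.1.
Without the predator, x → K = 61. Since 61 > 41.1, the predator can invade and persist.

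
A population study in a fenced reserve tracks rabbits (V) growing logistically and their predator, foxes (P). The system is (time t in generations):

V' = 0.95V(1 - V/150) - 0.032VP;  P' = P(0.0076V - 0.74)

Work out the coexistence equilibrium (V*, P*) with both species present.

V* ≈ 97.4, P* ≈ 10.4

From dP/dt = 0 with P > 0: 0.0076V* = 0.74, so V* = 97.4.
Substitute into dV/dt = 0: 0.95(1 - 97.4/150) = 0.032P*.
The bracket is 0.351, giving P* = 0.333/0.032 = 10.4.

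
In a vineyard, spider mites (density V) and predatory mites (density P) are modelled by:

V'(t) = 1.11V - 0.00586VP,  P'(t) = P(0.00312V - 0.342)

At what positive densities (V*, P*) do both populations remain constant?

Set dP/dt = 0 with P > 0: 0.00312V - 0.342 = 0, so V* = 0.342/0.00312 = 110.
Set dV/dt = 0 with V > 0: 1.11 - 0.00586P = 0, so P* = 1.11/0.00586 = 189.

V* ≈ 110, P* ≈ 189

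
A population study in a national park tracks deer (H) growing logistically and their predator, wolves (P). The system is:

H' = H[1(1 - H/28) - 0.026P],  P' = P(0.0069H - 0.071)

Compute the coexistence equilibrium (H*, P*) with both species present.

From dP/dt = 0 with P > 0: 0.0069H* = 0.071, so H* = 10.3.
Substitute into dH/dt = 0: 1(1 - 10.3/28) = 0.026P*.
The bracket is 0.633, giving P* = 0.633/0.026 = 24.3.

H* ≈ 10.3, P* ≈ 24.3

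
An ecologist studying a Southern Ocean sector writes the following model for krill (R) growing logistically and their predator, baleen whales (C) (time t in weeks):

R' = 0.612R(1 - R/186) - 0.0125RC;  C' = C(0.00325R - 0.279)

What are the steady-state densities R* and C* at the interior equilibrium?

From dC/dt = 0 with C > 0: 0.00325R* = 0.279, so R* = 85.8.
Substitute into dR/dt = 0: 0.612(1 - 85.8/186) = 0.0125C*.
The bracket is 0.538, giving C* = 0.33/0.0125 = 26.4.

R* ≈ 85.8, C* ≈ 26.4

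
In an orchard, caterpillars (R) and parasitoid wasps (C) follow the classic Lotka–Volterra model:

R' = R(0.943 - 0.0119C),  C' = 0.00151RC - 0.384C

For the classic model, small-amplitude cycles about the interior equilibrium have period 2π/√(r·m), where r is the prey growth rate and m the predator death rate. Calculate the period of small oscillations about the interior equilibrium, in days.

Here r = 0.943 and m = 0.384, so r·m = 0.362.
ω = √0.362 = 0.602 per day, hence T = 2π/ω ≈ 10.4 days.

T ≈ 10.4 days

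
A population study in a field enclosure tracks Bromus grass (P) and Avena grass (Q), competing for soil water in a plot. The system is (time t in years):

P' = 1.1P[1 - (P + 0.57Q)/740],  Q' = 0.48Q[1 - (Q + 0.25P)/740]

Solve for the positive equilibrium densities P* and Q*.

Setting both brackets to zero gives the nullclines P + 0.57Q = 740 and 0.25P + Q = 740.
Substituting Q = 740 - 0.25P into the first: P(1 - 0.57·0.25) = 740 - 0.57·740.
So P* = 318/0.858 = 371, and then Q* = 740 - 0.25·371 = 647.

P* ≈ 371, Q* ≈ 647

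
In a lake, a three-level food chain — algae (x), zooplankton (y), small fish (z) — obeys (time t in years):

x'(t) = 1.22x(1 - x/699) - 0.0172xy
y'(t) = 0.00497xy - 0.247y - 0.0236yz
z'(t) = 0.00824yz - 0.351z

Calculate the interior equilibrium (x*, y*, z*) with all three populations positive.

From dz/dt = 0: 0.00824y* = 0.351, so y* = 42.6.
From dx/dt = 0: 1.22(1 - x*/699) = 0.0172·42.6, giving x* = 699·(1 - 0.601) = 279.
From dy/dt = 0: 0.00497·279 - 0.247 = 0.0236z*, so z* = 1.14/0.0236 = 48.3.

x* ≈ 279, y* ≈ 42.6, z* ≈ 48.3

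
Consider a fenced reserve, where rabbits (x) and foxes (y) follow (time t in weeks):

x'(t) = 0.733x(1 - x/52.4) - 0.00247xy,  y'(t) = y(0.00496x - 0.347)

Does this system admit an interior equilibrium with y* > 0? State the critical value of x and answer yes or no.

The predator equation gives dy/dt > 0 only when x > 0.347/0.00496 = 70.
Without the predator, x → K = 52.4. Since 52.4 < 70, the predator cannot invade.

Threshold x = 70; K < 70, so no, the predator goes extinct.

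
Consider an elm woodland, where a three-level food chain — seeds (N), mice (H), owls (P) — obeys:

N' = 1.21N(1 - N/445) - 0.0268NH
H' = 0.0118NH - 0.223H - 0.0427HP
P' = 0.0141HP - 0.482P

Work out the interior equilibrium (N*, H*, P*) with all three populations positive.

From dP/dt = 0: 0.0141H* = 0.482, so H* = 34.2.
From dN/dt = 0: 1.21(1 - N*/445) = 0.0268·34.2, giving N* = 445·(1 - 0.757) = 108.
From dH/dt = 0: 0.0118·108 - 0.223 = 0.0427P*, so P* = 1.05/0.0427 = 24.6.

N* ≈ 108, H* ≈ 34.2, P* ≈ 24.6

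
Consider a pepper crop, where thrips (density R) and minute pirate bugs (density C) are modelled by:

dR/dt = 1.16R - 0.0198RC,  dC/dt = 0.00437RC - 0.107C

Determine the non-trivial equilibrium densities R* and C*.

Set dC/dt = 0 with C > 0: 0.00437R - 0.107 = 0, so R* = 0.107/0.00437 = 24.5.
Set dR/dt = 0 with R > 0: 1.16 - 0.0198C = 0, so C* = 1.16/0.0198 = 58.6.

R* ≈ 24.5, C* ≈ 58.6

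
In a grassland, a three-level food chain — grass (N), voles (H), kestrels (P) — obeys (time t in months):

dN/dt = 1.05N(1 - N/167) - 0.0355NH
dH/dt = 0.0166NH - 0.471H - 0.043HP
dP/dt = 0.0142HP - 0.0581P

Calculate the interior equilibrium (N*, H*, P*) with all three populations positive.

From dP/dt = 0: 0.0142H* = 0.0581, so H* = 4.09.
From dN/dt = 0: 1.05(1 - N*/167) = 0.0355·4.09, giving N* = 167·(1 - 0.138) = 144.
From dH/dt = 0: 0.0166·144 - 0.471 = 0.043P*, so P* = 1.92/0.043 = 44.6.

N* ≈ 144, H* ≈ 4.09, P* ≈ 44.6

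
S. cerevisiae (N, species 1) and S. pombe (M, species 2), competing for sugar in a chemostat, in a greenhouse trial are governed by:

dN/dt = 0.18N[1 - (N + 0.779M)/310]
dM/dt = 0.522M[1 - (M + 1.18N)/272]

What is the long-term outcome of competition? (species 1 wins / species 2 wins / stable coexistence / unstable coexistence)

species 1 excludes species 2

Compare the nullcline intercepts: K1/α12 = 310/0.779 = 398 > K2 = 272; K2/α21 = 272/1.18 = 231 < K1 = 310.
Since the inequalities point opposite ways, species 1 can invade but species 2 cannot.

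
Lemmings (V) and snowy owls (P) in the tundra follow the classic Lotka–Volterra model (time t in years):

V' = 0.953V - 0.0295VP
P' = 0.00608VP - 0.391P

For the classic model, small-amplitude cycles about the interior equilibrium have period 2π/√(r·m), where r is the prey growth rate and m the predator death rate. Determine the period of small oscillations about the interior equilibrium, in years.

T ≈ 10.3 years

Here r = 0.953 and m = 0.391, so r·m = 0.373.
ω = √0.373 = 0.61 per year, hence T = 2π/ω ≈ 10.3 years.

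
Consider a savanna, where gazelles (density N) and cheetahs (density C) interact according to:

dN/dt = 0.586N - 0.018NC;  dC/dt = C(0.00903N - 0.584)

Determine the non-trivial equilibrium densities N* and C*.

N* ≈ 64.7, C* ≈ 32.6

Set dC/dt = 0 with C > 0: 0.00903N - 0.584 = 0, so N* = 0.584/0.00903 = 64.7.
Set dN/dt = 0 with N > 0: 0.586 - 0.018C = 0, so C* = 0.586/0.018 = 32.6.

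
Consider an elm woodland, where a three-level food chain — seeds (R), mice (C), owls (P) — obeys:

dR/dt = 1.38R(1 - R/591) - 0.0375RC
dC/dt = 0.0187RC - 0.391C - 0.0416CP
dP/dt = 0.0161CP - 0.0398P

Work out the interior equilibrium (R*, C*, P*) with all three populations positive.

From dP/dt = 0: 0.0161C* = 0.0398, so C* = 2.47.
From dR/dt = 0: 1.38(1 - R*/591) = 0.0375·2.47, giving R* = 591·(1 - 0.0672) = 551.
From dC/dt = 0: 0.0187·551 - 0.391 = 0.0416P*, so P* = 9.92/0.0416 = 238.

R* ≈ 551, C* ≈ 2.47, P* ≈ 238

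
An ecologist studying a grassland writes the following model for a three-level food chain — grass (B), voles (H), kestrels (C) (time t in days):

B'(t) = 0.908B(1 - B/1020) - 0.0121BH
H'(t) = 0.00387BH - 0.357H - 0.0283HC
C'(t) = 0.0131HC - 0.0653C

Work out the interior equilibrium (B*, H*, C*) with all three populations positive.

From dC/dt = 0: 0.0131H* = 0.0653, so H* = 4.98.
From dB/dt = 0: 0.908(1 - B*/1020) = 0.0121·4.98, giving B* = 1020·(1 - 0.0664) = 952.
From dH/dt = 0: 0.00387·952 - 0.357 = 0.0283C*, so C* = 3.33/0.0283 = 118.

B* ≈ 952, H* ≈ 4.98, C* ≈ 118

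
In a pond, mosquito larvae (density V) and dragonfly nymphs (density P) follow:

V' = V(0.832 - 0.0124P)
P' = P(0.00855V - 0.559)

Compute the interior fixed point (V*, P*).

V* ≈ 65.4, P* ≈ 67.1

Set dP/dt = 0 with P > 0: 0.00855V - 0.559 = 0, so V* = 0.559/0.00855 = 65.4.
Set dV/dt = 0 with V > 0: 0.832 - 0.0124P = 0, so P* = 0.832/0.0124 = 67.1.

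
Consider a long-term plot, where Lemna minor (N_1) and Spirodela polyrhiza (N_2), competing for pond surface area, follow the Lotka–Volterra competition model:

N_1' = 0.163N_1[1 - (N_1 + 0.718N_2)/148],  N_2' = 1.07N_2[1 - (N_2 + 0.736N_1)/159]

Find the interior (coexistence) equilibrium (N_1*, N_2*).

Setting both brackets to zero gives the nullclines N_1 + 0.718N_2 = 148 and 0.736N_1 + N_2 = 159.
Substituting N_2 = 159 - 0.736N_1 into the first: N_1(1 - 0.718·0.736) = 148 - 0.718·159.
So N_1* = 33.8/0.472 = 71.8, and then N_2* = 159 - 0.736·71.8 = 106.

N_1* ≈ 71.8, N_2* ≈ 106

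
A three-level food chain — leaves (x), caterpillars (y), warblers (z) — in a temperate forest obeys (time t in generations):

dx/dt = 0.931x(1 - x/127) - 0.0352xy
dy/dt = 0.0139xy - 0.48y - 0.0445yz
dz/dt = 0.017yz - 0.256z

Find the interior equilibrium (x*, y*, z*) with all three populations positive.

x* ≈ 54.7, y* ≈ 15.1, z* ≈ 6.3

From dz/dt = 0: 0.017y* = 0.256, so y* = 15.1.
From dx/dt = 0: 0.931(1 - x*/127) = 0.0352·15.1, giving x* = 127·(1 - 0.569) = 54.7.
From dy/dt = 0: 0.0139·54.7 - 0.48 = 0.0445z*, so z* = 0.28/0.0445 = 6.3.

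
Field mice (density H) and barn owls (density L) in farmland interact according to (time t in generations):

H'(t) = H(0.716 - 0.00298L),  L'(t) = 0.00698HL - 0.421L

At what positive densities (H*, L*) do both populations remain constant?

Set dL/dt = 0 with L > 0: 0.00698H - 0.421 = 0, so H* = 0.421/0.00698 = 60.3.
Set dH/dt = 0 with H > 0: 0.716 - 0.00298L = 0, so L* = 0.716/0.00298 = 240.

H* ≈ 60.3, L* ≈ 240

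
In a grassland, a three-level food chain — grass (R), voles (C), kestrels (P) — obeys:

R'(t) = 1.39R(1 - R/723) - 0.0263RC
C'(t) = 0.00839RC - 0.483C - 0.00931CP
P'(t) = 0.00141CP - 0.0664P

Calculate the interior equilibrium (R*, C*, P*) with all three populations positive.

From dP/dt = 0: 0.00141C* = 0.0664, so C* = 47.1.
From dR/dt = 0: 1.39(1 - R*/723) = 0.0263·47.1, giving R* = 723·(1 - 0.891) = 78.8.
From dC/dt = 0: 0.00839·78.8 - 0.483 = 0.00931P*, so P* = 0.178/0.00931 = 19.1.

R* ≈ 78.8, C* ≈ 47.1, P* ≈ 19.1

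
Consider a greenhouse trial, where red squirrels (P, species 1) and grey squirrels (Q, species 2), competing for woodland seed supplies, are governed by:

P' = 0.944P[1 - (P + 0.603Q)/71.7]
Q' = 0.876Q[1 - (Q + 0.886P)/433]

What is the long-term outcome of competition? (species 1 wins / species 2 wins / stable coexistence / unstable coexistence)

Compare the nullcline intercepts: K1/α12 = 71.7/0.603 = 119 < K2 = 433; K2/α21 = 433/0.886 = 489 > K1 = 71.7.
Since the inequalities point opposite ways, species 2 can invade but species 1 cannot.

species 2 excludes species 1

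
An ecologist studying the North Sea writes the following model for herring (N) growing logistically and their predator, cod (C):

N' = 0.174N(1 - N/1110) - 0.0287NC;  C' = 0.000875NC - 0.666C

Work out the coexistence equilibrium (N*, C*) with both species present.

From dC/dt = 0 with C > 0: 0.000875N* = 0.666, so N* = 761.
Substitute into dN/dt = 0: 0.174(1 - 761/1110) = 0.0287C*.
The bracket is 0.314, giving C* = 0.0547/0.0287 = 1.91.

N* ≈ 761, C* ≈ 1.91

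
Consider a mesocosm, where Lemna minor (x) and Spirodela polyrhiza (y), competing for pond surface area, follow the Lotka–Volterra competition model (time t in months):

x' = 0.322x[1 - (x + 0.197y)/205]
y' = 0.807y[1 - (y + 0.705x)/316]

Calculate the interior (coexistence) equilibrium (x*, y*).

x* ≈ 166, y* ≈ 199

Setting both brackets to zero gives the nullclines x + 0.197y = 205 and 0.705x + y = 316.
Substituting y = 316 - 0.705x into the first: x(1 - 0.197·0.705) = 205 - 0.197·316.
So x* = 143/0.861 = 166, and then y* = 316 - 0.705·166 = 199.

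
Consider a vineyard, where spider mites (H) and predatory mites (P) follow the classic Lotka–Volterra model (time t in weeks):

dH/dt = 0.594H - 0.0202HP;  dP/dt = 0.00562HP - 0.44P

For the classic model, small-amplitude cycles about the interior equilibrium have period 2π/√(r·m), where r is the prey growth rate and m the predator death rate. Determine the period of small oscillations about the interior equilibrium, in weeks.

Here r = 0.594 and m = 0.44, so r·m = 0.261.
ω = √0.261 = 0.511 per week, hence T = 2π/ω ≈ 12.3 weeks.

T ≈ 12.3 weeks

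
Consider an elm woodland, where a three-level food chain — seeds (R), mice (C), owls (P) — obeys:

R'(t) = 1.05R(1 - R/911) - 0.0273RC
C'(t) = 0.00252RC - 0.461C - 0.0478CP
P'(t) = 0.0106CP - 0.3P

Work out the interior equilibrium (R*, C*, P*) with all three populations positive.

From dP/dt = 0: 0.0106C* = 0.3, so C* = 28.3.
From dR/dt = 0: 1.05(1 - R*/911) = 0.0273·28.3, giving R* = 911·(1 - 0.736) = 241.
From dC/dt = 0: 0.00252·241 - 0.461 = 0.0478P*, so P* = 0.145/0.0478 = 3.04.

R* ≈ 241, C* ≈ 28.3, P* ≈ 3.04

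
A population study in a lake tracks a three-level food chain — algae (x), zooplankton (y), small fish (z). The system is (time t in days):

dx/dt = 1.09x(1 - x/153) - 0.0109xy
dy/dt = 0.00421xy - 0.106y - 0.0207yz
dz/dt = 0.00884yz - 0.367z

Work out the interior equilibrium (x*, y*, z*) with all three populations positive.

x* ≈ 89.5, y* ≈ 41.5, z* ≈ 13.1

From dz/dt = 0: 0.00884y* = 0.367, so y* = 41.5.
From dx/dt = 0: 1.09(1 - x*/153) = 0.0109·41.5, giving x* = 153·(1 - 0.415) = 89.5.
From dy/dt = 0: 0.00421·89.5 - 0.106 = 0.0207z*, so z* = 0.271/0.0207 = 13.1.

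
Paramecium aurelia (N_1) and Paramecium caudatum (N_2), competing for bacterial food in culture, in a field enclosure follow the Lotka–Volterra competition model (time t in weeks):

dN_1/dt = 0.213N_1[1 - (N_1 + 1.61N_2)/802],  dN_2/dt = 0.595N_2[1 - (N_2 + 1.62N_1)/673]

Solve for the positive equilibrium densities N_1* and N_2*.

Setting both brackets to zero gives the nullclines N_1 + 1.61N_2 = 802 and 1.62N_1 + N_2 = 673.
Substituting N_2 = 673 - 1.62N_1 into the first: N_1(1 - 1.61·1.62) = 802 - 1.61·673.
So N_1* = -282/-1.61 = 175, and then N_2* = 673 - 1.62·175 = 389.

N_1* ≈ 175, N_2* ≈ 389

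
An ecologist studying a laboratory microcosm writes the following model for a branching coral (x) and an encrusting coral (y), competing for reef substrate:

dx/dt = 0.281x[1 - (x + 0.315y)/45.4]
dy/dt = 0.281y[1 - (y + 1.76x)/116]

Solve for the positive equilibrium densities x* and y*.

x* ≈ 19.9, y* ≈ 81

Setting both brackets to zero gives the nullclines x + 0.315y = 45.4 and 1.76x + y = 116.
Substituting y = 116 - 1.76x into the first: x(1 - 0.315·1.76) = 45.4 - 0.315·116.
So x* = 8.86/0.446 = 19.9, and then y* = 116 - 1.76·19.9 = 81.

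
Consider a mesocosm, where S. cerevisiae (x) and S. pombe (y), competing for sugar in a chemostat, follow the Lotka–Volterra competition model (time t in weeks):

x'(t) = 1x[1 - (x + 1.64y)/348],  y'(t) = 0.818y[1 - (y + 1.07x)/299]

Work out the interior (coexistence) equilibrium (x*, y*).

x* ≈ 189, y* ≈ 97.2

Setting both brackets to zero gives the nullclines x + 1.64y = 348 and 1.07x + y = 299.
Substituting y = 299 - 1.07x into the first: x(1 - 1.64·1.07) = 348 - 1.64·299.
So x* = -142/-0.755 = 189, and then y* = 299 - 1.07·189 = 97.2.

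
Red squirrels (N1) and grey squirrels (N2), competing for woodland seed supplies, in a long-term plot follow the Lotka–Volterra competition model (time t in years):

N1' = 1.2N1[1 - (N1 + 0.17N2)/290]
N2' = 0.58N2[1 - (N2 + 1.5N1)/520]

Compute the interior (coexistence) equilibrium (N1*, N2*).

Setting both brackets to zero gives the nullclines N1 + 0.17N2 = 290 and 1.5N1 + N2 = 520.
Substituting N2 = 520 - 1.5N1 into the first: N1(1 - 0.17·1.5) = 290 - 0.17·520.
So N1* = 202/0.745 = 271, and then N2* = 520 - 1.5·271 = 114.

N1* ≈ 271, N2* ≈ 114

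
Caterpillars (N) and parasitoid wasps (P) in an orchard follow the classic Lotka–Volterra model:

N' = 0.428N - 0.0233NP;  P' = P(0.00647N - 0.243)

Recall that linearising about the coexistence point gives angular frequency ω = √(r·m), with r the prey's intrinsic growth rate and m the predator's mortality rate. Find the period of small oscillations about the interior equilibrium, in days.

Here r = 0.428 and m = 0.243, so r·m = 0.104.
ω = √0.104 = 0.322 per day, hence T = 2π/ω ≈ 19.5 days.

T ≈ 19.5 days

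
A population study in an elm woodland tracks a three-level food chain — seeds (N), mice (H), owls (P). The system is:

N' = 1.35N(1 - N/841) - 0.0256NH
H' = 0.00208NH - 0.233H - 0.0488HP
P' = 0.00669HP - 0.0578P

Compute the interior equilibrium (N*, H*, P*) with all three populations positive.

From dP/dt = 0: 0.00669H* = 0.0578, so H* = 8.64.
From dN/dt = 0: 1.35(1 - N*/841) = 0.0256·8.64, giving N* = 841·(1 - 0.164) = 703.
From dH/dt = 0: 0.00208·703 - 0.233 = 0.0488P*, so P* = 1.23/0.0488 = 25.2.

N* ≈ 703, H* ≈ 8.64, P* ≈ 25.2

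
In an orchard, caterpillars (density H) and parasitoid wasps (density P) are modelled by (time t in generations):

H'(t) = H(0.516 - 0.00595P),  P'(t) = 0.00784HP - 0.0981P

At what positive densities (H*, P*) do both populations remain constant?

Set dP/dt = 0 with P > 0: 0.00784H - 0.0981 = 0, so H* = 0.0981/0.00784 = 12.5.
Set dH/dt = 0 with H > 0: 0.516 - 0.00595P = 0, so P* = 0.516/0.00595 = 86.7.

H* ≈ 12.5, P* ≈ 86.7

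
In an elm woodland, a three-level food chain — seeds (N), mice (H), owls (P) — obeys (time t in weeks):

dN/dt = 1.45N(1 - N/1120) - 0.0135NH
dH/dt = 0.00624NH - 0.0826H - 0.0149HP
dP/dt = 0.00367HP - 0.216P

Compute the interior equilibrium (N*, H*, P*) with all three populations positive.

From dP/dt = 0: 0.00367H* = 0.216, so H* = 58.9.
From dN/dt = 0: 1.45(1 - N*/1120) = 0.0135·58.9, giving N* = 1120·(1 - 0.548) = 506.
From dH/dt = 0: 0.00624·506 - 0.0826 = 0.0149P*, so P* = 3.08/0.0149 = 206.

N* ≈ 506, H* ≈ 58.9, P* ≈ 206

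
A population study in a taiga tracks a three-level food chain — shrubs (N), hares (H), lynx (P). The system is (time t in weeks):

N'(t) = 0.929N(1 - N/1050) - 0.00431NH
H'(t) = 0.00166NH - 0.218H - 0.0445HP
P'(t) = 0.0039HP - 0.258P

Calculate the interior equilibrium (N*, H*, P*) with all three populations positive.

From dP/dt = 0: 0.0039H* = 0.258, so H* = 66.2.
From dN/dt = 0: 0.929(1 - N*/1050) = 0.00431·66.2, giving N* = 1050·(1 - 0.307) = 728.
From dH/dt = 0: 0.00166·728 - 0.218 = 0.0445P*, so P* = 0.99/0.0445 = 22.2.

N* ≈ 728, H* ≈ 66.2, P* ≈ 22.2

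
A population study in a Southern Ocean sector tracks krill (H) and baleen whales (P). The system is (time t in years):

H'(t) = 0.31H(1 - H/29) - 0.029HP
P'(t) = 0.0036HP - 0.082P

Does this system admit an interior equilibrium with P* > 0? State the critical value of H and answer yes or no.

The predator equation gives dP/dt > 0 only when H > 0.082/0.0036 = 22.8.
Without the predator, H → K = 29. Since 29 > 22.8, the predator can invade and persist.

Threshold H = 22.8; K > 22.8, so yes, the predator persists.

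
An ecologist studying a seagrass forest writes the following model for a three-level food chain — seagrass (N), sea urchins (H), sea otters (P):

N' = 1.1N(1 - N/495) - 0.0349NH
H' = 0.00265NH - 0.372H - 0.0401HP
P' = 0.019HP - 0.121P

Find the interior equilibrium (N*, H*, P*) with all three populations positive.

N* ≈ 395, H* ≈ 6.37, P* ≈ 16.8

From dP/dt = 0: 0.019H* = 0.121, so H* = 6.37.
From dN/dt = 0: 1.1(1 - N*/495) = 0.0349·6.37, giving N* = 495·(1 - 0.202) = 395.
From dH/dt = 0: 0.00265·395 - 0.372 = 0.0401P*, so P* = 0.675/0.0401 = 16.8.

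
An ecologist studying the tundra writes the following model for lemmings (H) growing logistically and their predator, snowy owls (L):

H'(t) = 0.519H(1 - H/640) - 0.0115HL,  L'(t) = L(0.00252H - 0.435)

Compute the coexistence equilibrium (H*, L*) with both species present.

From dL/dt = 0 with L > 0: 0.00252H* = 0.435, so H* = 173.
Substitute into dH/dt = 0: 0.519(1 - 173/640) = 0.0115L*.
The bracket is 0.73, giving L* = 0.379/0.0115 = 33.

H* ≈ 173, L* ≈ 33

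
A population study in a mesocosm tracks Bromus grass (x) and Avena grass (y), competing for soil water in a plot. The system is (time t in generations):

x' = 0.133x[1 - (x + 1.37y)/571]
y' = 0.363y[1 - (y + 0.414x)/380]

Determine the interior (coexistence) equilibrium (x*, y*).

x* ≈ 116, y* ≈ 332

Setting both brackets to zero gives the nullclines x + 1.37y = 571 and 0.414x + y = 380.
Substituting y = 380 - 0.414x into the first: x(1 - 1.37·0.414) = 571 - 1.37·380.
So x* = 50.4/0.433 = 116, and then y* = 380 - 0.414·116 = 332.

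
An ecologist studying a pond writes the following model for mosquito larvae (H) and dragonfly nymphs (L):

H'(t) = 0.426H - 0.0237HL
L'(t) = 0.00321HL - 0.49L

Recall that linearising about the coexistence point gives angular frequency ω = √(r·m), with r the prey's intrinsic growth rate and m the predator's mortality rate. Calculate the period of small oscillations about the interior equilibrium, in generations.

Here r = 0.426 and m = 0.49, so r·m = 0.209.
ω = √0.209 = 0.457 per generation, hence T = 2π/ω ≈ 13.8 generations.

T ≈ 13.8 generations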